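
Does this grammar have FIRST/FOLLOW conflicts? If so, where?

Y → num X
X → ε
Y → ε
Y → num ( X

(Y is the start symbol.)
Nullable non-terminals: X, Y.
X has a nullable alternative but only one production, so nothing to check.

Y: nullable alternative(s) Y → ε; FOLLOW(Y) = { $ }
  Y → num X: FIRST \ {ε} = { 'num' } — disjoint from FOLLOW(Y)
  Y → ε: FIRST \ {ε} = { } — this is the only nullable alternative, skip
  Y → num ( X: FIRST \ {ε} = { 'num' } — disjoint from FOLLOW(Y)

No FIRST/FOLLOW conflicts found.

Answer: No FIRST/FOLLOW conflicts.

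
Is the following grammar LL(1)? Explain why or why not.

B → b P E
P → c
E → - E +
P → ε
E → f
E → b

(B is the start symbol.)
Relevant sets:
  FOLLOW(P) = { '-', 'b', 'f' }

For P:
  PREDICT(P → c) = { 'c' }
  PREDICT(P → ε) = { '-', 'b', 'f' }
For E:
  PREDICT(E → '-' E '+') = { '-' }
  PREDICT(E → f) = { 'f' }
  PREDICT(E → b) = { 'b' }
B has a single production, so nothing to check there.

All predict sets are disjoint. The grammar IS LL(1).

Answer: Yes, the grammar is LL(1).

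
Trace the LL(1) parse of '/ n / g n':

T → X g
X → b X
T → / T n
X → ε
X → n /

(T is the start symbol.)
LL(1) parsing maintains a stack (initially the start symbol over $) and the input. At each step: if the stack top is a terminal, match it against the current input token; if it is a non-terminal N, replace it with the RHS of M[N, lookahead] (the unique production whose predict set contains the lookahead).

Stack is shown with the top on the left.

Stack      Input        Action
------------------------------
T $        / n / g n $  output T → / T n
/ T n $    / n / g n $  match '/'
T n $      n / g n $    output T → X g
X g n $    n / g n $    output X → n /
n / g n $  n / g n $    match 'n'
/ g n $    / g n $      match '/'
g n $      g n $        match 'g'
n $        n $          match 'n'
$          $            accept

The string is accepted.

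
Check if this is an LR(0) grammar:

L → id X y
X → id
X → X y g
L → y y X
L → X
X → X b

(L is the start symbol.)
No. Shift-reduce conflict between [L → X .] and [X → X . b]

Augment with L' → L and build the canonical LR(0) collection (I0 = CLOSURE({[L' → . L]}), then GOTO on every symbol after a dot until no new states appear). It has 13 states:
  I0: { [L → . X], [L → . id X y], [L → . y y X], [L' → . L], [X → . X b], [X → . X y g], [X → . id] }  — shift
  I1: { [L' → L .] }  — accept
  I2: { [L → X .], [X → X . b], [X → X . y g] }  — shift, reduce
  I3: { [L → id . X y], [X → . X b], [X → . X y g], [X → . id], [X → id .] }  — shift, reduce
  I4: { [L → y . y X] }  — shift
  I5: { [L → y y . X], [X → . X b], [X → . X y g], [X → . id] }  — shift
  I6: { [L → y y X .], [X → X . b], [X → X . y g] }  — shift, reduce
  I7: { [X → id .] }  — reduce
  I8: { [X → X b .] }  — reduce
  I9: { [X → X y . g] }  — shift
  I10: { [X → X y g .] }  — reduce
  I11: { [L → id X . y], [X → X . b], [X → X . y g] }  — shift
  I12: { [L → id X y .], [X → X y . g] }  — shift, reduce

Conflict in state I2:
  Shift-reduce conflict between [L → X .] and [X → X . b]
So the grammar is NOT LR(0).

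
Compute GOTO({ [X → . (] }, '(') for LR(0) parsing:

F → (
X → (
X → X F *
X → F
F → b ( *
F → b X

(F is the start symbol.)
{ [X → ( .] }

GOTO(I, '(') = CLOSURE({ [A → αX.β] : [A → α.Xβ] ∈ I, X = '(' })

Items with dot before '(', with the dot advanced:
  [X → . (] → [X → ( .]
Closure adds nothing (no advanced item has the dot before a non-terminal).

GOTO = { [X → ( .] }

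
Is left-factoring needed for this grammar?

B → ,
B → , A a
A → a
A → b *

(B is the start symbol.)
Yes, B has productions with common prefix ','

Left-factoring is needed when two productions for the same non-terminal
share a common prefix on the right-hand side.

Productions for B:
  B → ,
  B → , A a
Productions for A:
  A → a
  A → b *

Found common prefix ',' in productions for B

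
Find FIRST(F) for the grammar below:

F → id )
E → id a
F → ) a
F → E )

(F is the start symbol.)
{ ')', 'id' }

FIRST sets of the other non-terminals involved (by the same procedure, iterated to a fixed point):
  FIRST(E) = { 'id' }

From F → id ):
  - id is a terminal: add 'id' and stop
From F → ) a:
  - ')' is a terminal: add ')' and stop
From F → E ):
  - E is a non-terminal: add FIRST(E) \ {ε} = { 'id' }
    E is not nullable, so stop

Collecting: FIRST(F) = { ')', 'id' }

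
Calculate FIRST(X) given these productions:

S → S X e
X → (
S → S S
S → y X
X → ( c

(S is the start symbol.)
From X → (:
  - '(' is a terminal: add '(' and stop
From X → ( c:
  - '(' is a terminal: add '(' and stop

Collecting: FIRST(X) = { '(' }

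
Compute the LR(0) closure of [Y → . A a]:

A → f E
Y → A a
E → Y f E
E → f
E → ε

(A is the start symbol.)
{ [A → . f E], [Y → . A a] }

To compute CLOSURE, for each item [A → α.Bβ] where B is a non-terminal, add [B → .γ] for all productions B → γ; repeat for the newly added items until nothing changes.

Start with: [Y → . A a]
  [Y → . A a] has the dot before A: add [A → . f E]
No further items can be added.

CLOSURE = { [A → . f E], [Y → . A a] }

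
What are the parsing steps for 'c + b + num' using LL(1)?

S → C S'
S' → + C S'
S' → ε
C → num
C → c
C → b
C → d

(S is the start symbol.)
LL(1) parsing maintains a stack (initially the start symbol over $) and the input. At each step: if the stack top is a terminal, match it against the current input token; if it is a non-terminal N, replace it with the RHS of M[N, lookahead] (the unique production whose predict set contains the lookahead).

Stack is shown with the top on the left.

Stack     Input          Action
-------------------------------
S $       c + b + num $  output S → C S'
C S' $    c + b + num $  output C → c
c S' $    c + b + num $  match 'c'
S' $      + b + num $    output S' → + C S'
+ C S' $  + b + num $    match '+'
C S' $    b + num $      output C → b
b S' $    b + num $      match 'b'
S' $      + num $        output S' → + C S'
+ C S' $  + num $        match '+'
C S' $    num $          output C → num
num S' $  num $          match 'num'
S' $      $              output S' → ε
$         $              accept

The string is accepted.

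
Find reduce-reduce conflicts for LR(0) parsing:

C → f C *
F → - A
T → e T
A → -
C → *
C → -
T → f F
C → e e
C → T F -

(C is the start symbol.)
No reduce-reduce conflicts

Augment with C' → C and build the canonical LR(0) collection (I0 = CLOSURE({[C' → . C]}), then GOTO on every symbol after a dot until no new states appear). It has 20 states:
  I0: { [C → . *], [C → . -], [C → . T F -], [C → . e e], [C → . f C *], [C' → . C], [T → . e T], [T → . f F] }  — shift
  I1: { [C → * .] }  — reduce
  I2: { [C → - .] }  — reduce
  I3: { [C' → C .] }  — accept
  I4: { [C → T . F -], [F → . - A] }  — shift
  I5: { [C → e . e], [T → . e T], [T → . f F], [T → e . T] }  — shift
  I6: { [C → . *], [C → . -], [C → . T F -], [C → . e e], [C → . f C *], [C → f . C *], [F → . - A], [T → . e T], [T → . f F], [T → f . F] }  — shift
  I7: { [A → . -], [C → - .], [F → - . A] }  — shift, reduce
  I8: { [C → f C . *] }  — shift
  I9: { [T → f F .] }  — reduce
  I10: { [C → f C * .] }  — reduce
  I11: { [A → - .] }  — reduce
  I12: { [F → - A .] }  — reduce
  I13: { [T → e T .] }  — reduce
  I14: { [C → e e .], [T → . e T], [T → . f F], [T → e . T] }  — shift, reduce
  I15: { [F → . - A], [T → f . F] }  — shift
  I16: { [A → . -], [F → - . A] }  — shift
  I17: { [T → . e T], [T → . f F], [T → e . T] }  — shift
  I18: { [C → T F . -] }  — shift
  I19: { [C → T F - .] }  — reduce

No state contains more than one complete item.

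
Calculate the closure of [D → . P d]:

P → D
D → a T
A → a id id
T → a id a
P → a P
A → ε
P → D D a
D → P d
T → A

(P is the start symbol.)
{ [D → . P d], [D → . a T], [P → . D D a], [P → . D], [P → . a P] }

To compute CLOSURE, for each item [A → α.Bβ] where B is a non-terminal, add [B → .γ] for all productions B → γ; repeat for the newly added items until nothing changes.

Start with: [D → . P d]
  [D → . P d] has the dot before P: add [P → . D], [P → . a P], [P → . D D a]
  [P → . D] has the dot before D: add [D → . a T]
No further items can be added.

CLOSURE = { [D → . P d], [D → . a T], [P → . D D a], [P → . D], [P → . a P] }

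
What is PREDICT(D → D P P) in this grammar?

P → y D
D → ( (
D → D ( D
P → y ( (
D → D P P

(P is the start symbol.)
{ '(' }

PREDICT(D → D P P) = (FIRST(RHS) \ {ε}) ∪ (FOLLOW(D) if ε ∈ FIRST(RHS), i.e. RHS ⇒* ε)
FIRST(D) = { '(' }
FIRST(D P P) = { '(' }
ε ∉ FIRST(D P P), so FOLLOW(D) is not added.
PREDICT(D → D P P) = { '(' }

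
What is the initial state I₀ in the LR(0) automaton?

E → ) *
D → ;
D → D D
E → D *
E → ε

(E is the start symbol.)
{ [D → . ;], [D → . D D], [E → . ) *], [E → . D *], [E → .], [E' → . E] }

First, augment the grammar with E' → E
I₀ = CLOSURE({ [E' → . E] }):
  [E' → . E] has the dot before E: add [E → . ) *], [E → . D *], [E → .]
  [E → . D *] has the dot before D: add [D → . ;], [D → . D D]
No further items can be added.

I₀ = { [D → . ;], [D → . D D], [E → . ) *], [E → . D *], [E → .], [E' → . E] }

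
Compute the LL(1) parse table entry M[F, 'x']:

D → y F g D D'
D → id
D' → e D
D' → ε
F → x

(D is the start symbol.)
To find M[F, 'x'], we find productions for F where 'x' is in the predict set (PREDICT(N → α) = (FIRST(α) \ {ε}) ∪ (FOLLOW(N) if α ⇒* ε)).

F → x: PREDICT = { 'x' }
  'x' is in predict set, so this production goes in M[F, 'x']

M[F, 'x'] = F → x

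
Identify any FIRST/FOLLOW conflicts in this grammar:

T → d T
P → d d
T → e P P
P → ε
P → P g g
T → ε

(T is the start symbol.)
A FIRST/FOLLOW conflict occurs when a non-terminal N has a nullable alternative N → β (β ⇒* ε) and another alternative N → α with FIRST(α) ∩ FOLLOW(N) ≠ ∅: on such a lookahead the parser cannot decide between expanding α and letting N vanish via β.

Nullable non-terminals: P, T.
FIRST sets used below: FIRST(P) = { 'd', 'g', ε }

P: nullable alternative(s) P → ε; FOLLOW(P) = { $, 'd', 'g' }
  P → d d: FIRST \ {ε} = { 'd' } — overlaps FOLLOW(P) on { 'd' }: CONFLICT
  P → ε: FIRST \ {ε} = { } — this is the only nullable alternative, skip
  P → P g g: FIRST \ {ε} = { 'd', 'g' } — overlaps FOLLOW(P) on { 'd', 'g' }: CONFLICT

T: nullable alternative(s) T → ε; FOLLOW(T) = { $ }
  T → d T: FIRST \ {ε} = { 'd' } — disjoint from FOLLOW(T)
  T → e P P: FIRST \ {ε} = { 'e' } — disjoint from FOLLOW(T)
  T → ε: FIRST \ {ε} = { } — this is the only nullable alternative, skip

So the grammar has 2 FIRST/FOLLOW conflicts (marked CONFLICT above).

Answer: Yes. P → d d with FOLLOW(P) on { 'd' }; P → P g g with FOLLOW(P) on { 'd', 'g' }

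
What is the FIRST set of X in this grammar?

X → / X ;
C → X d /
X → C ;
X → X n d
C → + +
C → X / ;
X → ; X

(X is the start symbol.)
To compute FIRST(X), examine every production with X on the left-hand side, reading each right-hand side left to right until a non-nullable symbol is reached.

FIRST sets of the other non-terminals involved (by the same procedure, iterated to a fixed point):
  FIRST(C) = { '+', '/', ';' }

From X → / X ;:
  - '/' is a terminal: add '/' and stop
From X → C ;:
  - C is a non-terminal: add FIRST(C) \ {ε} = { '+', '/', ';' }
    C is not nullable, so stop
From X → X n d:
  - X is the symbol being defined: contributes nothing new
    X is not nullable, so stop
From X → ; X:
  - ';' is a terminal: add ';' and stop

Collecting: FIRST(X) = { '+', '/', ';' }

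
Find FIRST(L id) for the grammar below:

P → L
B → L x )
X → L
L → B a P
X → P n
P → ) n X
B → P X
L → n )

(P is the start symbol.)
{ ')', 'n' }

FIRST sets of the non-terminals involved (from the grammar, by fixed-point iteration):
  FIRST(L) = { ')', 'n' }

To compute FIRST(L id), process the symbols left to right:
Symbol L is a non-terminal. Add FIRST(L) \ {ε} = { ')', 'n' }
L is not nullable (ε ∉ FIRST(L)), so stop here.
FIRST(L id) = { ')', 'n' }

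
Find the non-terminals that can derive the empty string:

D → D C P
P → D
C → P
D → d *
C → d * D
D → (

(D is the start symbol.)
None

A non-terminal is nullable if it can derive ε (the empty string): either it has an ε-production, or it has a production whose right-hand side consists entirely of nullable non-terminals.

There are no ε-productions, so no non-terminal can derive ε.
No non-terminals are nullable.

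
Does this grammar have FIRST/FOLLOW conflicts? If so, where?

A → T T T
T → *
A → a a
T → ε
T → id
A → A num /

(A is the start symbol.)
Nullable non-terminals: A, T.
FIRST sets used below: FIRST(T) = { '*', 'id', ε }, FIRST(A) = { '*', 'a', 'id', 'num', ε }

A: nullable alternative(s) A → T T T; FOLLOW(A) = { $, 'num' }
  A → T T T: FIRST \ {ε} = { '*', 'id' } — this is the only nullable alternative, skip
  A → a a: FIRST \ {ε} = { 'a' } — disjoint from FOLLOW(A)
  A → A num /: FIRST \ {ε} = { '*', 'a', 'id', 'num' } — overlaps FOLLOW(A) on { 'num' }: CONFLICT

T: nullable alternative(s) T → ε; FOLLOW(T) = { $, '*', 'id', 'num' }
  T → *: FIRST \ {ε} = { '*' } — overlaps FOLLOW(T) on { '*' }: CONFLICT
  T → ε: FIRST \ {ε} = { } — this is the only nullable alternative, skip
  T → id: FIRST \ {ε} = { 'id' } — overlaps FOLLOW(T) on { 'id' }: CONFLICT

So the grammar has 3 FIRST/FOLLOW conflicts (marked CONFLICT above).

Answer: Yes. A → A num '/' with FOLLOW(A) on { 'num' }; T → '*' with FOLLOW(T) on { '*' }; T → id with FOLLOW(T) on { 'id' }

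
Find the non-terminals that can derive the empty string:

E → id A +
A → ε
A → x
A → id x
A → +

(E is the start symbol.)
A non-terminal is nullable if it can derive ε (the empty string): either it has an ε-production, or it has a production whose right-hand side consists entirely of nullable non-terminals.

ε-productions: A → ε
So A is immediately nullable.
No further non-terminal can be added: every production for the remaining non-terminals contains a terminal or a non-nullable non-terminal.
Nullable = { 'A' }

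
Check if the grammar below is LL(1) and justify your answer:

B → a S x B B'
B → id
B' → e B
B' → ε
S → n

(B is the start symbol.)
No. Predict set conflict for B': { 'e' }

A grammar is LL(1) if for each non-terminal N with multiple productions, the predict sets of those productions are pairwise disjoint, where PREDICT(N → α) = (FIRST(α) \ {ε}) ∪ (FOLLOW(N) if α ⇒* ε).

Relevant sets:
  FOLLOW(B') = { $, 'e' }

For B:
  PREDICT(B → a S x B B') = { 'a' }
  PREDICT(B → id) = { 'id' }
For B':
  PREDICT(B' → e B) = { 'e' }
  PREDICT(B' → ε) = { $, 'e' }
S has a single production, so nothing to check there.

Conflict found: Predict set conflict for B': { 'e' }
The grammar is NOT LL(1).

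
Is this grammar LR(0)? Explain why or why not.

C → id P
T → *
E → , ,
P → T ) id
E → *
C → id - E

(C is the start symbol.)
Yes, the grammar is LR(0)

Augment with C' → C and build the canonical LR(0) collection (I0 = CLOSURE({[C' → . C]}), then GOTO on every symbol after a dot until no new states appear). It has 13 states:
  I0: { [C → . id - E], [C → . id P], [C' → . C] }  — shift
  I1: { [C' → C .] }  — accept
  I2: { [C → id . - E], [C → id . P], [P → . T ) id], [T → . *] }  — shift
  I3: { [T → * .] }  — reduce
  I4: { [C → id - . E], [E → . *], [E → . , ,] }  — shift
  I5: { [C → id P .] }  — reduce
  I6: { [P → T . ) id] }  — shift
  I7: { [P → T ) . id] }  — shift
  I8: { [P → T ) id .] }  — reduce
  I9: { [E → * .] }  — reduce
  I10: { [E → , . ,] }  — shift
  I11: { [C → id - E .] }  — reduce
  I12: { [E → , , .] }  — reduce

Every state is either a pure shift/goto state or contains exactly one complete item and nothing to shift — no conflicts. The grammar is LR(0).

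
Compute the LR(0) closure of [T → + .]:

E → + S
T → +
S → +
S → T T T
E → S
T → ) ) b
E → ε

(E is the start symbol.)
To compute CLOSURE, for each item [A → α.Bβ] where B is a non-terminal, add [B → .γ] for all productions B → γ; repeat for the newly added items until nothing changes.

Start with: [T → + .]
The dot is at the end, so nothing is added.

CLOSURE = { [T → + .] }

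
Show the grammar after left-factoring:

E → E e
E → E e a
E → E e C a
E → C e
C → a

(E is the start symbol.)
E → E e E'
E' → ε
E' → a
E' → C a
E → C e
C → a

Left-factoring transforms A → αβ₁ | αβ₂ into A → αA' and A' → β₁ | β₂
(α is the longest common prefix among the alternatives). Repeat until
no nonterminal has two alternatives with a common prefix.

Round 1: E has alternatives sharing prefix 'E e'. Introduce E': E → E e E'
  Add: E' → ε
  Add: E' → a
  Add: E' → C a

No remaining common prefixes — done.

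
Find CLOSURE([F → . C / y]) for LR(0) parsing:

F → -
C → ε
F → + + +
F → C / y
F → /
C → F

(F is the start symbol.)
Start with: [F → . C / y]
  [F → . C / y] has the dot before C: add [C → .], [C → . F]
  [C → . F] has the dot before F: add [F → . -], [F → . + + +], [F → . /]
No further items can be added.

CLOSURE = { [C → . F], [C → .], [F → . + + +], [F → . -], [F → . /], [F → . C / y] }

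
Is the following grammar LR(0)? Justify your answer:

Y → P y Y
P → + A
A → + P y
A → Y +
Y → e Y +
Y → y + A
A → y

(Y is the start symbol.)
Augment with Y' → Y and build the canonical LR(0) collection (I0 = CLOSURE({[Y' → . Y]}), then GOTO on every symbol after a dot until no new states appear). It has 19 states:
  I0: { [P → . + A], [Y → . P y Y], [Y → . e Y +], [Y → . y + A], [Y' → . Y] }  — shift
  I1: { [A → . + P y], [A → . Y +], [A → . y], [P → + . A], [P → . + A], [Y → . P y Y], [Y → . e Y +], [Y → . y + A] }  — shift
  I2: { [Y → P . y Y] }  — shift
  I3: { [Y' → Y .] }  — accept
  I4: { [P → . + A], [Y → . P y Y], [Y → . e Y +], [Y → . y + A], [Y → e . Y +] }  — shift
  I5: { [Y → y . + A] }  — shift
  I6: { [A → . + P y], [A → . Y +], [A → . y], [P → . + A], [Y → . P y Y], [Y → . e Y +], [Y → . y + A], [Y → y + . A] }  — shift
  I7: { [A → + . P y], [A → . + P y], [A → . Y +], [A → . y], [P → + . A], [P → . + A], [Y → . P y Y], [Y → . e Y +], [Y → . y + A] }  — shift
  I8: { [Y → y + A .] }  — reduce
  I9: { [A → Y . +] }  — shift
  I10: { [A → y .], [Y → y . + A] }  — shift, reduce
  I11: { [A → Y + .] }  — reduce
  I12: { [P → + A .] }  — reduce
  I13: { [A → + P . y], [Y → P . y Y] }  — shift
  I14: { [A → + P y .], [P → . + A], [Y → . P y Y], [Y → . e Y +], [Y → . y + A], [Y → P y . Y] }  — shift, reduce
  I15: { [Y → P y Y .] }  — reduce
  I16: { [Y → e Y . +] }  — shift
  I17: { [Y → e Y + .] }  — reduce
  I18: { [P → . + A], [Y → . P y Y], [Y → . e Y +], [Y → . y + A], [Y → P y . Y] }  — shift

Conflict in state I10:
  Shift-reduce conflict between [A → y .] and [Y → y . + A]
So the grammar is NOT LR(0).

Answer: No. Shift-reduce conflict between [A → y .] and [Y → y . + A]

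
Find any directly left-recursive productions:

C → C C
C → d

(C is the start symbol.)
Yes, C is left-recursive

Direct left recursion occurs when N → N α for some non-terminal N (the right-hand side begins with the left-hand side itself).

C → C C: LEFT RECURSIVE (starts with C)
C → d: starts with d

The grammar has direct left recursion on: C.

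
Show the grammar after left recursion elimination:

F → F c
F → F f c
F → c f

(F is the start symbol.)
F is directly left-recursive. The standard transformation for
  A → A α₁ | ... | A α_m | β₁ | ... | β_n
is
  A  → β₁ A' | ... | β_n A'
  A' → α₁ A' | ... | α_m A' | ε

F → c f becomes F → c f F'
F → F c becomes F' → c F'
F → F f c becomes F' → f c F'
Add F' → ε

Resulting grammar:
F → c f F'
F' → c F'
F' → f c F'
F' → ε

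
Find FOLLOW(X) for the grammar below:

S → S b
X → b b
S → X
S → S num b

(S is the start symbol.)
In S → X: X is at the end, add FOLLOW(S)

The FOLLOW sets referred to above (computed the same way, to a fixed point):
  FOLLOW(S) = { $, 'b', 'num' }

Taking the union: FOLLOW(X) = { $, 'b', 'num' }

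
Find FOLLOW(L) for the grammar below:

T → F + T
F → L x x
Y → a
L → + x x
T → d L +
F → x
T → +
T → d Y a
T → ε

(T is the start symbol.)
{ '+', 'x' }

In F → L x x: L is followed by x x, add FIRST(x x) \ {ε} = { 'x' }
In T → d L +: L is followed by '+', add FIRST('+') \ {ε} = { '+' }

Taking the union: FOLLOW(L) = { '+', 'x' }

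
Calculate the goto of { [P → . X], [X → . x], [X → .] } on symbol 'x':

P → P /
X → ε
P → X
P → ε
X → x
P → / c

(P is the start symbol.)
{ [X → x .] }

GOTO(I, 'x') = CLOSURE({ [A → αX.β] : [A → α.Xβ] ∈ I, X = 'x' })

Items with dot before 'x', with the dot advanced:
  [X → . x] → [X → x .]
Closure adds nothing (no advanced item has the dot before a non-terminal).

GOTO = { [X → x .] }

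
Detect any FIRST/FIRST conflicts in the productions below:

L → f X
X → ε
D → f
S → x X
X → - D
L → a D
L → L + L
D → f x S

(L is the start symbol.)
FIRST sets of the non-terminals at (or reachable through a nullable prefix from) the front of some alternative:
  FIRST(L) = { 'a', 'f' }

Productions for L:
  L → f X: FIRST = { 'f' }
  L → a D: FIRST = { 'a' }
  L → L + L: FIRST = { 'a', 'f' }
Productions for X:
  X → ε: FIRST = { ε }
  X → - D: FIRST = { '-' }
Productions for D:
  D → f: FIRST = { 'f' }
  D → f x S: FIRST = { 'f' }
S has only one production, so no FIRST/FIRST conflict is possible there.

Conflict for L: L → f X and L → L + L
  Overlap: { 'f' }
Conflict for L: L → a D and L → L + L
  Overlap: { 'a' }
Conflict for D: D → f and D → f x S
  Overlap: { 'f' }

Answer: Yes. L → f X / L → L '+' L on { 'f' }; L → a D / L → L '+' L on { 'a' }; D → f / D → f x S on { 'f' }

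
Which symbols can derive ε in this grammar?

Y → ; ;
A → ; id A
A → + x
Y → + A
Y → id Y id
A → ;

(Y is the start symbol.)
None

A non-terminal is nullable if it can derive ε (the empty string): either it has an ε-production, or it has a production whose right-hand side consists entirely of nullable non-terminals.

There are no ε-productions, so no non-terminal can derive ε.
No non-terminals are nullable.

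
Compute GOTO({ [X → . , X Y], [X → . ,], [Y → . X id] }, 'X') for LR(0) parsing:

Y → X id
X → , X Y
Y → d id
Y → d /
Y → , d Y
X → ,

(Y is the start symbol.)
GOTO(I, 'X') = CLOSURE({ [A → αX.β] : [A → α.Xβ] ∈ I, X = 'X' })

Items with dot before 'X', with the dot advanced:
  [Y → . X id] → [Y → X . id]
Closure adds nothing (no advanced item has the dot before a non-terminal).

GOTO = { [Y → X . id] }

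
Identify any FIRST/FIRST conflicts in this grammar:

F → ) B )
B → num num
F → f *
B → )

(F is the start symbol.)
Productions for F:
  F → ) B ): FIRST = { ')' }
  F → f *: FIRST = { 'f' }
Productions for B:
  B → num num: FIRST = { 'num' }
  B → ): FIRST = { ')' }

All alternatives of each non-terminal have pairwise disjoint FIRST sets.

Answer: No FIRST/FIRST conflicts.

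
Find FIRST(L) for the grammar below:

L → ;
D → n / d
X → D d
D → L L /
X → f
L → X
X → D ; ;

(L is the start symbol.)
{ ';', 'f', 'n' }

To compute FIRST(L), examine every production with L on the left-hand side, reading each right-hand side left to right until a non-nullable symbol is reached.

FIRST sets of the other non-terminals involved (by the same procedure, iterated to a fixed point):
  FIRST(X) = { ';', 'f', 'n' }

From L → ;:
  - ';' is a terminal: add ';' and stop
From L → X:
  - X is a non-terminal: add FIRST(X) \ {ε} = { ';', 'f', 'n' }
    X is not nullable, so stop

Collecting: FIRST(L) = { ';', 'f', 'n' }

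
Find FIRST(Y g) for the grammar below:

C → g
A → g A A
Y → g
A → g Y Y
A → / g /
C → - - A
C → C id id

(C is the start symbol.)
FIRST sets of the non-terminals involved (from the grammar, by fixed-point iteration):
  FIRST(Y) = { 'g' }

To compute FIRST(Y g), process the symbols left to right:
Symbol Y is a non-terminal. Add FIRST(Y) \ {ε} = { 'g' }
Y is not nullable (ε ∉ FIRST(Y)), so stop here.
FIRST(Y g) = { 'g' }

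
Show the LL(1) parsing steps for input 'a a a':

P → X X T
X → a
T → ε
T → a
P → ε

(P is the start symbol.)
LL(1) parsing maintains a stack (initially the start symbol over $) and the input. At each step: if the stack top is a terminal, match it against the current input token; if it is a non-terminal N, replace it with the RHS of M[N, lookahead] (the unique production whose predict set contains the lookahead).

Stack is shown with the top on the left.

Stack    Input    Action
------------------------
P $      a a a $  output P → X X T
X X T $  a a a $  output X → a
a X T $  a a a $  match 'a'
X T $    a a $    output X → a
a T $    a a $    match 'a'
T $      a $      output T → a
a $      a $      match 'a'
$        $        accept

The string is accepted.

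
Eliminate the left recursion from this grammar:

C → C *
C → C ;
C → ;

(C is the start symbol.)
C is directly left-recursive. The standard transformation for
  A → A α₁ | ... | A α_m | β₁ | ... | β_n
is
  A  → β₁ A' | ... | β_n A'
  A' → α₁ A' | ... | α_m A' | ε

C → ; becomes C → ; C'
C → C * becomes C' → * C'
C → C ; becomes C' → ; C'
Add C' → ε

Resulting grammar:
C → ; C'
C' → * C'
C' → ; C'
C' → ε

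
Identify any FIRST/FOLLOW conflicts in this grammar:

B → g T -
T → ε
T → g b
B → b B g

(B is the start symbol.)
A FIRST/FOLLOW conflict occurs when a non-terminal N has a nullable alternative N → β (β ⇒* ε) and another alternative N → α with FIRST(α) ∩ FOLLOW(N) ≠ ∅: on such a lookahead the parser cannot decide between expanding α and letting N vanish via β.

Nullable non-terminals: T.

T: nullable alternative(s) T → ε; FOLLOW(T) = { '-' }
  T → ε: FIRST \ {ε} = { } — this is the only nullable alternative, skip
  T → g b: FIRST \ {ε} = { 'g' } — disjoint from FOLLOW(T)

B has no nullable alternative, so no FIRST/FOLLOW check is needed there.

No FIRST/FOLLOW conflicts found.

Answer: No FIRST/FOLLOW conflicts.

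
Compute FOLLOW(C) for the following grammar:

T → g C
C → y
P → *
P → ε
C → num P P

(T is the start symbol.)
To compute FOLLOW(C), find every occurrence of C on a right-hand side N → α C β: add FIRST(β) \ {ε}, and if β is empty or nullable also add FOLLOW(N). Iterate to a fixed point.

In T → g C: C is at the end, add FOLLOW(T)

The FOLLOW sets referred to above (computed the same way, to a fixed point):
  FOLLOW(T) = { $ }

Taking the union: FOLLOW(C) = { $ }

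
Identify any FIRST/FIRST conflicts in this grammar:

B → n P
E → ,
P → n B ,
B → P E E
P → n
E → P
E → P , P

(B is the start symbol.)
Yes. B → n P / B → P E E on { 'n' }; E → P / E → P ',' P on { 'n' }; P → n B ',' / P → n on { 'n' }

A FIRST/FIRST conflict occurs when two productions N → α and N → β for the same non-terminal have FIRST(α) ∩ FIRST(β) ≠ ∅ (with ε ∈ FIRST of a nullable right-hand side, so two nullable alternatives also conflict).

FIRST sets of the non-terminals at (or reachable through a nullable prefix from) the front of some alternative:
  FIRST(P) = { 'n' }

Productions for B:
  B → n P: FIRST = { 'n' }
  B → P E E: FIRST = { 'n' }
Productions for E:
  E → ,: FIRST = { ',' }
  E → P: FIRST = { 'n' }
  E → P , P: FIRST = { 'n' }
Productions for P:
  P → n B ,: FIRST = { 'n' }
  P → n: FIRST = { 'n' }

Conflict for B: B → n P and B → P E E
  Overlap: { 'n' }
Conflict for E: E → P and E → P , P
  Overlap: { 'n' }
Conflict for P: P → n B , and P → n
  Overlap: { 'n' }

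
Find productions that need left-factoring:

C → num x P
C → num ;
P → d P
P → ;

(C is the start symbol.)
Left-factoring is needed when two productions for the same non-terminal
share a common prefix on the right-hand side.

Productions for C:
  C → num x P
  C → num ;
Productions for P:
  P → d P
  P → ;

Found common prefix 'num' in productions for C

Answer: Yes, C has productions with common prefix 'num'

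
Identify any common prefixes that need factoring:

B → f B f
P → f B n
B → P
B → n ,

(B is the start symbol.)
Left-factoring is needed when two productions for the same non-terminal
share a common prefix on the right-hand side.

Productions for B:
  B → f B f
  B → P
  B → n ,

No common prefixes found.

Answer: No, left-factoring is not needed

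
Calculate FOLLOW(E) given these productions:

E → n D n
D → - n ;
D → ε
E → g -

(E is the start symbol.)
E is the start symbol, so $ ∈ FOLLOW(E).
E does not occur on any right-hand side.

Taking the union: FOLLOW(E) = { $ }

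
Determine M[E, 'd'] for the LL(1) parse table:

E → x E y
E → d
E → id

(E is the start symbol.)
To find M[E, 'd'], we find productions for E where 'd' is in the predict set (PREDICT(N → α) = (FIRST(α) \ {ε}) ∪ (FOLLOW(N) if α ⇒* ε)).

E → x E y: PREDICT = { 'x' }
E → d: PREDICT = { 'd' }
  'd' is in predict set, so this production goes in M[E, 'd']
E → id: PREDICT = { 'id' }

M[E, 'd'] = E → d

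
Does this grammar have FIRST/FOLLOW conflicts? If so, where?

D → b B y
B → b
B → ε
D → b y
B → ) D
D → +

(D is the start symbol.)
No FIRST/FOLLOW conflicts.

A FIRST/FOLLOW conflict occurs when a non-terminal N has a nullable alternative N → β (β ⇒* ε) and another alternative N → α with FIRST(α) ∩ FOLLOW(N) ≠ ∅: on such a lookahead the parser cannot decide between expanding α and letting N vanish via β.

Nullable non-terminals: B.

B: nullable alternative(s) B → ε; FOLLOW(B) = { 'y' }
  B → b: FIRST \ {ε} = { 'b' } — disjoint from FOLLOW(B)
  B → ε: FIRST \ {ε} = { } — this is the only nullable alternative, skip
  B → ) D: FIRST \ {ε} = { ')' } — disjoint from FOLLOW(B)

D has no nullable alternative, so no FIRST/FOLLOW check is needed there.

No FIRST/FOLLOW conflicts found.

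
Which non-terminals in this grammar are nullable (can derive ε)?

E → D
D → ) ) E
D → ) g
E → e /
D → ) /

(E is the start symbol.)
There are no ε-productions, so no non-terminal can derive ε.
No non-terminals are nullable.

Answer: None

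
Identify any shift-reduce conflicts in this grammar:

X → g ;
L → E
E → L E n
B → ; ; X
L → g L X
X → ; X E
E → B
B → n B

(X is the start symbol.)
Yes — I16: [L → E .] vs [E → L E . n]; I19: [X → g ; .] vs [B → ; . ; X]; I24: [B → ; ; X .] vs [B → . ; ; X]

Augment with X' → X and build the canonical LR(0) collection (I0 = CLOSURE({[X' → . X]}), then GOTO on every symbol after a dot until no new states appear). It has 25 states:
  I0: { [X → . ; X E], [X → . g ;], [X' → . X] }  — shift
  I1: { [X → . ; X E], [X → . g ;], [X → ; . X E] }  — shift
  I2: { [X' → X .] }  — accept
  I3: { [X → g . ;] }  — shift
  I4: { [X → g ; .] }  — reduce
  I5: { [B → . ; ; X], [B → . n B], [E → . B], [E → . L E n], [L → . E], [L → . g L X], [X → ; X . E] }  — shift
  I6: { [B → ; . ; X] }  — shift
  I7: { [E → B .] }  — reduce
  I8: { [L → E .], [X → ; X E .] }  — 2 reduces
  I9: { [B → . ; ; X], [B → . n B], [E → . B], [E → . L E n], [E → L . E n], [L → . E], [L → . g L X] }  — shift
  I10: { [B → . ; ; X], [B → . n B], [E → . B], [E → . L E n], [L → . E], [L → . g L X], [L → g . L X] }  — shift
  I11: { [B → . ; ; X], [B → . n B], [B → n . B] }  — shift
  I12: { [B → n B .] }  — reduce
  I13: { [L → E .] }  — reduce
  I14: { [B → . ; ; X], [B → . n B], [E → . B], [E → . L E n], [E → L . E n], [L → . E], [L → . g L X], [L → g L . X], [X → . ; X E], [X → . g ;] }  — shift
  I15: { [B → ; . ; X], [X → . ; X E], [X → . g ;], [X → ; . X E] }  — shift
  I16: { [E → L E . n], [L → E .] }  — shift, reduce
  I17: { [L → g L X .] }  — reduce
  I18: { [B → . ; ; X], [B → . n B], [E → . B], [E → . L E n], [L → . E], [L → . g L X], [L → g . L X], [X → g . ;] }  — shift
  I19: { [B → ; . ; X], [X → g ; .] }  — shift, reduce
  I20: { [B → ; ; . X], [X → . ; X E], [X → . g ;] }  — shift
  I21: { [B → ; ; X .] }  — reduce
  I22: { [E → L E n .] }  — reduce
  I23: { [B → ; ; . X], [X → . ; X E], [X → . g ;], [X → ; . X E] }  — shift
  I24: { [B → . ; ; X], [B → . n B], [B → ; ; X .], [E → . B], [E → . L E n], [L → . E], [L → . g L X], [X → ; X . E] }  — shift, reduce

I16 contains reduce item [L → E .] and shift item [E → L E . n] — shift-reduce conflict.
I19 contains reduce item [X → g ; .] and shift item [B → ; . ; X] — shift-reduce conflict.
I24 contains reduce item [B → ; ; X .] and shift items [B → . ; ; X], [B → . n B], [L → . g L X] — shift-reduce conflict.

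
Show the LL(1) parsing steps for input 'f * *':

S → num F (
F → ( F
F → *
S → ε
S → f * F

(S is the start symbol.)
Stack is shown with the top on the left.

Stack    Input    Action
------------------------
S $      f * * $  output S → f * F
f * F $  f * * $  match 'f'
* F $    * * $    match '*'
F $      * $      output F → *
* $      * $      match '*'
$        $        accept

The string is accepted.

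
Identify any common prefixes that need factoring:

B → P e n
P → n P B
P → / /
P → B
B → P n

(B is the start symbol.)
Yes, B has productions with common prefix 'P'

Left-factoring is needed when two productions for the same non-terminal
share a common prefix on the right-hand side.

Productions for B:
  B → P e n
  B → P n
Productions for P:
  P → n P B
  P → / /
  P → B

Found common prefix 'P' in productions for B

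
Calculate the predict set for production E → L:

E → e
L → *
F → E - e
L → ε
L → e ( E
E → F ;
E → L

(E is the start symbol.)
PREDICT(E → L) = (FIRST(RHS) \ {ε}) ∪ (FOLLOW(E) if ε ∈ FIRST(RHS), i.e. RHS ⇒* ε)
FIRST(L) = { '*', 'e', ε }
FIRST(L) = { '*', 'e', ε }
ε ∈ FIRST(L) (the right-hand side is nullable), so add FOLLOW(E) = { $, '-' }
PREDICT(E → L) = { $, '*', '-', 'e' }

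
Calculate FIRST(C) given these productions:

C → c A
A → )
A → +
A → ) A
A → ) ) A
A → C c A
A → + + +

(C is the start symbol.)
{ 'c' }

To compute FIRST(C), examine every production with C on the left-hand side, reading each right-hand side left to right until a non-nullable symbol is reached.

From C → c A:
  - c is a terminal: add 'c' and stop

Collecting: FIRST(C) = { 'c' }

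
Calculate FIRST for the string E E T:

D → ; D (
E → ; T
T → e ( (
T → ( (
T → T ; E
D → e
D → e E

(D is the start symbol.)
FIRST sets of the non-terminals involved (from the grammar, by fixed-point iteration):
  FIRST(E) = { ';' }

To compute FIRST(E E T), process the symbols left to right:
Symbol E is a non-terminal. Add FIRST(E) \ {ε} = { ';' }
E is not nullable (ε ∉ FIRST(E)), so stop here.
FIRST(E E T) = { ';' }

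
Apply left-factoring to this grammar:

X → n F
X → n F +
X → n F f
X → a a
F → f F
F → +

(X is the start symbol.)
Left-factoring transforms A → αβ₁ | αβ₂ into A → αA' and A' → β₁ | β₂
(α is the longest common prefix among the alternatives). Repeat until
no nonterminal has two alternatives with a common prefix.

Round 1: X has alternatives sharing prefix 'n F'. Introduce X': X → n F X'
  Add: X' → ε
  Add: X' → +
  Add: X' → f

No remaining common prefixes — done.

Resulting grammar:
X → n F X'
X' → ε
X' → +
X' → f
X → a a
F → f F
F → +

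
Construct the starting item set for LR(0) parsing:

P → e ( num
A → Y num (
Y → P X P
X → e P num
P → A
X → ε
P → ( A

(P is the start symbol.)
First, augment the grammar with P' → P
I₀ = CLOSURE({ [P' → . P] }):
  [P' → . P] has the dot before P: add [P → . e ( num], [P → . A], [P → . ( A]
  [P → . A] has the dot before A: add [A → . Y num (]
  [A → . Y num (] has the dot before Y: add [Y → . P X P]
No further items can be added.

I₀ = { [A → . Y num (], [P → . ( A], [P → . A], [P → . e ( num], [P' → . P], [Y → . P X P] }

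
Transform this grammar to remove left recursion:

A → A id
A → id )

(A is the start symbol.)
A → id ) A'
A' → id A'
A' → ε

A is directly left-recursive. The standard transformation for
  A → A α₁ | ... | A α_m | β₁ | ... | β_n
is
  A  → β₁ A' | ... | β_n A'
  A' → α₁ A' | ... | α_m A' | ε

A → id ) becomes A → id ) A'
A → A id becomes A' → id A'
Add A' → ε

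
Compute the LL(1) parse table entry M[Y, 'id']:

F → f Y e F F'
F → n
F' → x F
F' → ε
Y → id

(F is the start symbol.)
Y → id

To find M[Y, 'id'], we find productions for Y where 'id' is in the predict set (PREDICT(N → α) = (FIRST(α) \ {ε}) ∪ (FOLLOW(N) if α ⇒* ε)).

Y → id: PREDICT = { 'id' }
  'id' is in predict set, so this production goes in M[Y, 'id']

M[Y, 'id'] = Y → id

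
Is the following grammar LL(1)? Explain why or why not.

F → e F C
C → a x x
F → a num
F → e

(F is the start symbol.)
A grammar is LL(1) if for each non-terminal N with multiple productions, the predict sets of those productions are pairwise disjoint, where PREDICT(N → α) = (FIRST(α) \ {ε}) ∪ (FOLLOW(N) if α ⇒* ε).

For F:
  PREDICT(F → e F C) = { 'e' }
  PREDICT(F → a num) = { 'a' }
  PREDICT(F → e) = { 'e' }
C has a single production, so nothing to check there.

Conflict found: Predict set conflict for F: { 'e' }
The grammar is NOT LL(1).

Answer: No. Predict set conflict for F: { 'e' }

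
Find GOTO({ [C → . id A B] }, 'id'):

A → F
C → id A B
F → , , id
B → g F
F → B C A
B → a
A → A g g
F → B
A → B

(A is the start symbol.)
GOTO(I, 'id') = CLOSURE({ [A → αX.β] : [A → α.Xβ] ∈ I, X = 'id' })

Items with dot before 'id', with the dot advanced:
  [C → . id A B] → [C → id . A B]
Closure of the advanced items:
  [C → id . A B] has the dot before A: add [A → . F], [A → . A g g], [A → . B]
  [A → . F] has the dot before F: add [F → . , , id], [F → . B C A], [F → . B]
  [A → . B] has the dot before B: add [B → . g F], [B → . a]

GOTO = { [A → . A g g], [A → . B], [A → . F], [B → . a], [B → . g F], [C → id . A B], [F → . , , id], [F → . B C A], [F → . B] }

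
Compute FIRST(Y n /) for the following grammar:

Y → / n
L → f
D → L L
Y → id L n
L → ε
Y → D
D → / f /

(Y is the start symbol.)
{ '/', 'f', 'id', 'n' }

FIRST sets of the non-terminals involved (from the grammar, by fixed-point iteration):
  FIRST(Y) = { '/', 'f', 'id', ε }

To compute FIRST(Y n /), process the symbols left to right:
Symbol Y is a non-terminal. Add FIRST(Y) \ {ε} = { '/', 'f', 'id' }
Y is nullable (ε ∈ FIRST(Y)), continue to the next symbol.
Symbol n is a terminal. Add 'n' and stop.
FIRST(Y n /) = { '/', 'f', 'id', 'n' }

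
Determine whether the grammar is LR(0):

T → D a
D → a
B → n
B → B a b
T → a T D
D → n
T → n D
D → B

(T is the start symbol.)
A grammar is LR(0) if no state in the canonical LR(0) collection has:
  - both a shift item (dot before a terminal) and a complete item (shift-reduce conflict), or
  - two or more complete items (reduce-reduce conflict; the accept item [T' → T .] counts as a complete item here).

Augment with T' → T and build the canonical LR(0) collection (I0 = CLOSURE({[T' → . T]}), then GOTO on every symbol after a dot until no new states appear). It has 14 states:
  I0: { [B → . B a b], [B → . n], [D → . B], [D → . a], [D → . n], [T → . D a], [T → . a T D], [T → . n D], [T' → . T] }  — shift
  I1: { [B → B . a b], [D → B .] }  — shift, reduce
  I2: { [T → D . a] }  — shift
  I3: { [T' → T .] }  — accept
  I4: { [B → . B a b], [B → . n], [D → . B], [D → . a], [D → . n], [D → a .], [T → . D a], [T → . a T D], [T → . n D], [T → a . T D] }  — shift, reduce
  I5: { [B → . B a b], [B → . n], [B → n .], [D → . B], [D → . a], [D → . n], [D → n .], [T → n . D] }  — shift, 2 reduces
  I6: { [T → n D .] }  — reduce
  I7: { [D → a .] }  — reduce
  I8: { [B → n .], [D → n .] }  — 2 reduces
  I9: { [B → . B a b], [B → . n], [D → . B], [D → . a], [D → . n], [T → a T . D] }  — shift
  I10: { [T → a T D .] }  — reduce
  I11: { [T → D a .] }  — reduce
  I12: { [B → B a . b] }  — shift
  I13: { [B → B a b .] }  — reduce

Conflict in state I1:
  Shift-reduce conflict between [D → B .] and [B → B . a b]
So the grammar is NOT LR(0).

Answer: No. Shift-reduce conflict between [D → B .] and [B → B . a b]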